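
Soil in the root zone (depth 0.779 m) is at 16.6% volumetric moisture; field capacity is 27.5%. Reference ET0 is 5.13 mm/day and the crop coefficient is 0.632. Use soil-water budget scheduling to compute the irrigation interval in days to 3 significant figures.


Approach: apply soil-water budget scheduling, SMD = (FC-theta)/100*depth*1000; ETc = ET0*Kc; interval = SMD/ETc.
Step 1 — soil moisture deficit:
  SMD = (27.5 - 16.6)/100 * 0.779 * 1000 = 84.911 mm
Step 2 — daily crop ET (ETc = ET0*Kc):
  ETc = 5.13 * 0.632 = 3.2422 mm/day
Step 3 — irrigation interval (SMD/ETc):
  interval = 84.911 / 3.2422 = 26.2 days
Therefore the irrigation interval = 26.2 days.


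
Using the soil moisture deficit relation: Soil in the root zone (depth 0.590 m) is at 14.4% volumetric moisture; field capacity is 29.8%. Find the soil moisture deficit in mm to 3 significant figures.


Approach: apply the soil moisture deficit relation, SMD = (FC - theta)/100 * depth * 1000.
SMD = (29.8 - 14.4)/100 * 0.590 * 1000 = 90.9 mm
Therefore the soil moisture deficit = 90.9 mm.


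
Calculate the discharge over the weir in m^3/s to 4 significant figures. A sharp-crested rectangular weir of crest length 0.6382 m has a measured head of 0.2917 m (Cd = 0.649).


Approach: apply the rectangular weir equation, Q = (2/3)*Cd*L*sqrt(2g)*H^1.5.
Q = (2/3)*0.649*0.6382*sqrt(2*9.81)*0.2917^1.5 = 0.1927 m^3/s
Therefore the discharge over the weir = 0.1927 m^3/s.


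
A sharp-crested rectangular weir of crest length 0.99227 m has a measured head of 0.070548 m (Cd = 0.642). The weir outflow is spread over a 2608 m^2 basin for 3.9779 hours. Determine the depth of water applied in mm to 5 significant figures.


Approach: apply the rectangular weir equation with a volume-to-depth conversion, Q = (2/3)*Cd*L*sqrt(2g)*H^1.5; d = Q*t/A * 1000.
Step 1 — weir discharge:
  Q = (2/3)*0.642*0.99227*sqrt(2*9.81)*0.070548^1.5 = 0.03524928 m^3/s
Step 2 — volume: V = 0.03524928 * 3.9779*3600 = 504.7851 m^3
Step 3 — depth: d = V/A * 1000 = 504.7851/2608 * 1000 = 193.55 mm
Therefore the depth of water applied = 193.55 mm.


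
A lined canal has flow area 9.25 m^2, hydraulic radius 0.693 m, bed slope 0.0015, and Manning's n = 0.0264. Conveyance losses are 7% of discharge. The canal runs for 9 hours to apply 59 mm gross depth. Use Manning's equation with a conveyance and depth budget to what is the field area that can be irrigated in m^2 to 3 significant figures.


Approach: apply Manning's equation with a conveyance and depth budget, Q = (1/n)*A*R^(2/3)*S^(1/2); Q_field = Q*(1-loss); Area = Q_field*t/(d/1000).
Step 1 — canal discharge (Manning's equation):
  Q = (1/0.0264) * 9.25 * 0.693^(2/3) * 0.0015^(1/2) = 10.627 m^3/s
Step 2 — delivered flow: Q_field = 10.627*(1 - 7/100) = 9.8830 m^3/s
Step 3 — volume delivered: V = 9.8830 * 9*3600 = 320210 m^3
Step 4 — area served: A = V / (depth/1000) = 320210 / 0.059 = 5430000 m^2
Therefore the field area that can be irrigated = 5430000 m^2.


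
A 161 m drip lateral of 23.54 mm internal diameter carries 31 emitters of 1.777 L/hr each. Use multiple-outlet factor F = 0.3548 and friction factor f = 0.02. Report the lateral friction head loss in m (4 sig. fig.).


Approach: apply Darcy-Weisbach with the multiple-outlet F-factor, Q = n*q/(3600*1000) m^3/s; v = Q/A; hf = F*f*(L/D)*(v^2/(2g)).
Q = 31*1.777/(3600*1000) = 1.53019e-05 m^3/s
A = pi*(23.54e-3/2)^2 = 4.35214e-04 m^2, so v = Q/A = 0.0351596 m/s
hf = 0.3548*0.02*(161/0.02354)*(0.0351596^2/(2*9.81)) = 0.003058 m
Therefore the lateral friction head loss = 0.003058 m.


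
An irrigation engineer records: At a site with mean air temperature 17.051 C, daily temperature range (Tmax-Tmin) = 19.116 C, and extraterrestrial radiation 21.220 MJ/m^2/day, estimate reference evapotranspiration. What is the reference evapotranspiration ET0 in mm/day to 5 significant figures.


Approach: apply the Hargreaves-Samani method, ET0 = 0.0023*(Tmean+17.8)*sqrt(Tmax-Tmin)*0.408*Ra.
ET0 = 0.0023*(17.051+17.8)*sqrt(19.116)*0.408*21.220 = 3.0342 mm/day
Therefore the reference evapotranspiration ET0 = 3.0342 mm/day.


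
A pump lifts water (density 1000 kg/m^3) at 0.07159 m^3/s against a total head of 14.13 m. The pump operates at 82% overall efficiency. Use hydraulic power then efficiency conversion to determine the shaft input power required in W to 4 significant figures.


Approach: apply hydraulic power then efficiency conversion, P = rho*g*Q*H; P_in = P/eta.
Step 1 — hydraulic power (P = rho*g*Q*H):
  P = 1000 * 9.81 * 0.07159 * 14.13 = 9923.47 W
Step 2 — input power: P_in = P/eta = 9923.47 / 0.82 = 12100 W
Therefore the shaft input power required = 12100 W.


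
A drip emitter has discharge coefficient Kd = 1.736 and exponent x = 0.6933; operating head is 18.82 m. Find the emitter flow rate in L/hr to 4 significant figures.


Approach: apply the emitter characteristic equation, q = Kd * h^x.
q = 1.736 * 18.82^0.6933 = 13.28 L/hr
Therefore the emitter flow rate = 13.28 L/hr.


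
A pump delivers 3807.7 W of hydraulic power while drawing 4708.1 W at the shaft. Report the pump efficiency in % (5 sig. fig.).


Approach: apply the efficiency ratio, eta = (P_out/P_in)*100.
eta = (3807.7 / 4708.1) * 100 = 80.876 %
Therefore the pump efficiency = 80.876 %.


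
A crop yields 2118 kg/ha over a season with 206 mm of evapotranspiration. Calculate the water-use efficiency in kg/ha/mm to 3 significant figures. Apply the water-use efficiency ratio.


Approach: apply the water-use efficiency ratio, WUE = yield/ET.
WUE = 2118 / 206 = 10.3 kg/ha/mm
Therefore the water-use efficiency = 10.3 kg/ha/mm.


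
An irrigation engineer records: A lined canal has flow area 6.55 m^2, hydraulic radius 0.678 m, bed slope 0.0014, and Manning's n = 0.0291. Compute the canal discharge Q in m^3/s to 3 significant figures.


Approach: apply Manning's equation, Q = (1/n)*A*R^(2/3)*S^(1/2).
Q = (1/0.0291) * 6.55 * 0.678^(2/3) * 0.0014^(1/2) = 6.50 m^3/s
Therefore the canal discharge Q = 6.50 m^3/s.


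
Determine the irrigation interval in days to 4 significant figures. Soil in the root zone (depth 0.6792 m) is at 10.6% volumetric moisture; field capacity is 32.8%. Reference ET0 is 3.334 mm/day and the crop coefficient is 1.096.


Approach: apply soil-water budget scheduling, SMD = (FC-theta)/100*depth*1000; ETc = ET0*Kc; interval = SMD/ETc.
Step 1 — soil moisture deficit:
  SMD = (32.8 - 10.6)/100 * 0.6792 * 1000 = 150.782 mm
Step 2 — daily crop ET (ETc = ET0*Kc):
  ETc = 3.334 * 1.096 = 3.65406 mm/day
Step 3 — irrigation interval (SMD/ETc):
  interval = 150.782 / 3.65406 = 41.26 days
Therefore the irrigation interval = 41.26 days.


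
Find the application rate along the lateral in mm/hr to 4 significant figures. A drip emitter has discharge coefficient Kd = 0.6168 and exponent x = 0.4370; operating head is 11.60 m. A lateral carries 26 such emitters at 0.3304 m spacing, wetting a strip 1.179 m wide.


Approach: apply the emitter equation with a lateral mass balance, q = Kd*h^x; Q = n*q; rate = Q/(n*spacing*width).
Step 1 — single emitter flow (q = Kd*h^x):
  q = 0.6168 * 11.60^0.4370 = 1.80017 L/hr
Step 2 — total lateral flow: Q = 26 * 1.80017 = 46.8043 L/hr
Step 3 — wetted area: A = 26 * 0.3304 * 1.179 = 10.1281 m^2
Step 4 — application rate: Q/A = 46.8043/10.1281 = 4.621 mm/hr
Therefore the application rate along the lateral = 4.621 mm/hr.


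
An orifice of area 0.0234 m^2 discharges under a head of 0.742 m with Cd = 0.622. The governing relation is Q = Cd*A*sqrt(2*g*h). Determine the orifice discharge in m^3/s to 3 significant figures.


Q = 0.622 * 0.0234 * sqrt(2*9.81*0.742) = 0.0555 m^3/s
Therefore the orifice discharge = 0.0555 m^3/s.


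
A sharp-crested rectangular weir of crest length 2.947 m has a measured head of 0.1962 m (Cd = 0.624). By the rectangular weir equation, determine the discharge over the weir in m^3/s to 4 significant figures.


Approach: apply the rectangular weir equation, Q = (2/3)*Cd*L*sqrt(2g)*H^1.5.
Q = (2/3)*0.624*2.947*sqrt(2*9.81)*0.1962^1.5 = 0.4719 m^3/s
Therefore the discharge over the weir = 0.4719 m^3/s.


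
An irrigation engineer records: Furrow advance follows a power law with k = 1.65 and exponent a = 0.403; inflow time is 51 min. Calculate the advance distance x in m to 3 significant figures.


Approach: apply the power-law advance function, x = k*t^a.
x = 1.65 * 51^0.403 = 8.05 m
Therefore the advance distance x = 8.05 m.


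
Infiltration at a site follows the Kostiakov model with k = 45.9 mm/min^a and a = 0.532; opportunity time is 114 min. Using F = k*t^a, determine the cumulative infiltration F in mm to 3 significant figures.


F = 45.9 * 114^0.532 = 570 mm
Therefore the cumulative infiltration F = 570 mm.


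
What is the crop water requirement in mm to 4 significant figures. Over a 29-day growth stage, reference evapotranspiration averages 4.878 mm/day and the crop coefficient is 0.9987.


Approach: apply the crop water requirement relation, CWR = ET0 * Kc * days.
CWR = 4.878 * 0.9987 * 29 = 141.3 mm
Therefore the crop water requirement = 141.3 mm.


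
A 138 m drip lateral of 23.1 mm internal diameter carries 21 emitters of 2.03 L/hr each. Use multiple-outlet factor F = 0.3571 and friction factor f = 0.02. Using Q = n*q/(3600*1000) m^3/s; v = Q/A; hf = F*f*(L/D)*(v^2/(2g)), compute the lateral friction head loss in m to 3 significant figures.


Q = 21*2.03/(3600*1000) = 1.1842e-05 m^3/s
A = pi*(23.1e-3/2)^2 = 4.1910e-04 m^2, so v = Q/A = 0.028255 m/s
hf = 0.3571*0.02*(138/0.0231)*(0.028255^2/(2*9.81)) = 0.00174 m
Therefore the lateral friction head loss = 0.00174 m.


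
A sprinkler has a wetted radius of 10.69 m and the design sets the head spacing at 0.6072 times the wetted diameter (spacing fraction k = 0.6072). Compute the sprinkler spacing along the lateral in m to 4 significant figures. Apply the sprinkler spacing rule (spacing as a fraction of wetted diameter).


Approach: apply the sprinkler spacing rule (spacing as a fraction of wetted diameter), S = k*(2*R).
S = 0.6072 * (2 * 10.69) = 12.98 m
Therefore the sprinkler spacing along the lateral = 12.98 m.


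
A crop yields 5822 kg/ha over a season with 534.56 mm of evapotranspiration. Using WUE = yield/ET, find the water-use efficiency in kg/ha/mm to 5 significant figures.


WUE = 5822 / 534.56 = 10.891 kg/ha/mm
Therefore the water-use efficiency = 10.891 kg/ha/mm.


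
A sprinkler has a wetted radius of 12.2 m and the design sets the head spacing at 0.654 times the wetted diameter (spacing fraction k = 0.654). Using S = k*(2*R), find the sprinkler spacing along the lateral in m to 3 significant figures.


S = 0.654 * (2 * 12.2) = 16.0 m
Therefore the sprinkler spacing along the lateral = 16.0 m.


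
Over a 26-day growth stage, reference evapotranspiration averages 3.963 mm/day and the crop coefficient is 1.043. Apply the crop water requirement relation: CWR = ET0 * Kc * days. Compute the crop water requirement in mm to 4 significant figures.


CWR = 3.963 * 1.043 * 26 = 107.5 mm
Therefore the crop water requirement = 107.5 mm.


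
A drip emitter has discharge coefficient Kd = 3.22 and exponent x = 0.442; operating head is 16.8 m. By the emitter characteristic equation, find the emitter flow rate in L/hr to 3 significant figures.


Approach: apply the emitter characteristic equation, q = Kd * h^x.
q = 3.22 * 16.8^0.442 = 11.2 L/hr
Therefore the emitter flow rate = 11.2 L/hr.


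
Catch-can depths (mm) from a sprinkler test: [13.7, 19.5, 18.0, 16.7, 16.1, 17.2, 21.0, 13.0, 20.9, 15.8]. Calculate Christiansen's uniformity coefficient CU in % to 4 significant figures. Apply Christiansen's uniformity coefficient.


Approach: apply Christiansen's uniformity coefficient, CU = (1 - mean_abs_deviation/mean)*100.
mean = 17.1900 mm
mean |d_i - mean| = 2.13000 mm
CU = (1 - 2.13000/17.1900)*100 = 87.61 %
Therefore Christiansen's uniformity coefficient CU = 87.61 %.


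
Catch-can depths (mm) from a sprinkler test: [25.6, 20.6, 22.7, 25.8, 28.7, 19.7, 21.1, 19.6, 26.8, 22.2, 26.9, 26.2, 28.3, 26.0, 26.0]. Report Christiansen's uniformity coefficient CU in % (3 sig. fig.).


Approach: apply Christiansen's uniformity coefficient, CU = (1 - mean_abs_deviation/mean)*100.
mean = 24.413 mm
mean |d_i - mean| = 2.7440 mm
CU = (1 - 2.7440/24.413)*100 = 88.8 %
Therefore Christiansen's uniformity coefficient CU = 88.8 %.


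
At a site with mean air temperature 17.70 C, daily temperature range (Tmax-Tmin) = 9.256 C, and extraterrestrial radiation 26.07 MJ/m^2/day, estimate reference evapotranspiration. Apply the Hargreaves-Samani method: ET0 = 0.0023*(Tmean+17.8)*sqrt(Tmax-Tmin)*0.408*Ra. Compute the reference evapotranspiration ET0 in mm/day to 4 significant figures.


ET0 = 0.0023*(17.70+17.8)*sqrt(9.256)*0.408*26.07 = 2.642 mm/day
Therefore the reference evapotranspiration ET0 = 2.642 mm/day.


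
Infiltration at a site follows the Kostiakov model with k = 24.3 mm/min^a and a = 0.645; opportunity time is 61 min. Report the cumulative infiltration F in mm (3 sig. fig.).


Approach: apply the Kostiakov infiltration equation, F = k*t^a.
F = 24.3 * 61^0.645 = 344 mm
Therefore the cumulative infiltration F = 344 mm.


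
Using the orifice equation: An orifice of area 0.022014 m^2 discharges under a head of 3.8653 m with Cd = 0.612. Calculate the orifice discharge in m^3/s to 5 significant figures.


Approach: apply the orifice equation, Q = Cd*A*sqrt(2*g*h).
Q = 0.612 * 0.022014 * sqrt(2*9.81*3.8653) = 0.11733 m^3/s
Therefore the orifice discharge = 0.11733 m^3/s.


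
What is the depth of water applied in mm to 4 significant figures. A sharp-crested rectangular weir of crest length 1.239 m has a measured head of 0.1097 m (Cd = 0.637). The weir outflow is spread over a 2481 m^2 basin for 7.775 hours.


Approach: apply the rectangular weir equation with a volume-to-depth conversion, Q = (2/3)*Cd*L*sqrt(2g)*H^1.5; d = Q*t/A * 1000.
Step 1 — weir discharge:
  Q = (2/3)*0.637*1.239*sqrt(2*9.81)*0.1097^1.5 = 0.0846796 m^3/s
Step 2 — volume: V = 0.0846796 * 7.775*3600 = 2370.18 m^3
Step 3 — depth: d = V/A * 1000 = 2370.18/2481 * 1000 = 955.3 mm
Therefore the depth of water applied = 955.3 mm.


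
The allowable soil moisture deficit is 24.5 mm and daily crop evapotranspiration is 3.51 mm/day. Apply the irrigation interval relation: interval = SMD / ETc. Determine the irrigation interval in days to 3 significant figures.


interval = 24.5 / 3.51 = 6.98 days
Therefore the irrigation interval = 6.98 days.


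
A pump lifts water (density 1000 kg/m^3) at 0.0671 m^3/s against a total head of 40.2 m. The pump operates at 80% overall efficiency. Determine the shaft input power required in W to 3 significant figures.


Approach: apply hydraulic power then efficiency conversion, P = rho*g*Q*H; P_in = P/eta.
Step 1 — hydraulic power (P = rho*g*Q*H):
  P = 1000 * 9.81 * 0.0671 * 40.2 = 26462 W
Step 2 — input power: P_in = P/eta = 26462 / 0.8 = 33100 W
Therefore the shaft input power required = 33100 W.


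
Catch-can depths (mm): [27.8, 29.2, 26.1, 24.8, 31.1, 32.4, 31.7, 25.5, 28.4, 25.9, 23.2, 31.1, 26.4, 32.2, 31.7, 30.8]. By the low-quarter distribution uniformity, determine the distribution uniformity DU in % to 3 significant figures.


Approach: apply the low-quarter distribution uniformity, DU = (mean of lowest quarter of readings / overall mean)*100.
sorted lowest 4 of 16: [23.2, 24.8, 25.5, 25.9] -> mean = 24.850 mm
overall mean = 28.644 mm
DU = (24.850/28.644)*100 = 86.8 %
Therefore the distribution uniformity DU = 86.8 %.


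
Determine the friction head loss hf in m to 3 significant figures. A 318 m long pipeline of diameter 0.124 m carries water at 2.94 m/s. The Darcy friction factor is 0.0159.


Approach: apply the Darcy-Weisbach equation, hf = f*(L/D)*(v^2/(2g)).
hf = 0.0159 * (318/0.124) * (2.94^2 / (2*9.81))
hf = 18.0 m
Therefore the friction head loss hf = 18.0 m.


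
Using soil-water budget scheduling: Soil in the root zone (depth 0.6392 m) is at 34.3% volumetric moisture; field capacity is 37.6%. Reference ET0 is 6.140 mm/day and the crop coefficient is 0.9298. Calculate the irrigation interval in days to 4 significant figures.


Approach: apply soil-water budget scheduling, SMD = (FC-theta)/100*depth*1000; ETc = ET0*Kc; interval = SMD/ETc.
Step 1 — soil moisture deficit:
  SMD = (37.6 - 34.3)/100 * 0.6392 * 1000 = 21.0936 mm
Step 2 — daily crop ET (ETc = ET0*Kc):
  ETc = 6.140 * 0.9298 = 5.70897 mm/day
Step 3 — irrigation interval (SMD/ETc):
  interval = 21.0936 / 5.70897 = 3.695 days
Therefore the irrigation interval = 3.695 days.


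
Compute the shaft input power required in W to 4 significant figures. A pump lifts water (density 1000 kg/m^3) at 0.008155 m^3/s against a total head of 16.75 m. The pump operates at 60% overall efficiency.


Approach: apply hydraulic power then efficiency conversion, P = rho*g*Q*H; P_in = P/eta.
Step 1 — hydraulic power (P = rho*g*Q*H):
  P = 1000 * 9.81 * 0.008155 * 16.75 = 1340.01 W
Step 2 — input power: P_in = P/eta = 1340.01 / 0.6 = 2233 W
Therefore the shaft input power required = 2233 W.


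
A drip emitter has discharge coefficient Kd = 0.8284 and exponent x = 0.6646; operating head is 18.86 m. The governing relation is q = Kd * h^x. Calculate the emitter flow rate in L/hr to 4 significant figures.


q = 0.8284 * 18.86^0.6646 = 5.834 L/hr
Therefore the emitter flow rate = 5.834 L/hr.


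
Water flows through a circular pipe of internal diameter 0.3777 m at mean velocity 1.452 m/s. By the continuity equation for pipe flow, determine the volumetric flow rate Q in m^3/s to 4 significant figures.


Approach: apply the continuity equation for pipe flow, Q = A * v with A = pi*(D/2)^2.
A = pi*(0.3777/2)^2 = 0.112043 m^2
Q = 0.112043 * 1.452 = 0.1627 m^3/s
Therefore the volumetric flow rate Q = 0.1627 m^3/s.


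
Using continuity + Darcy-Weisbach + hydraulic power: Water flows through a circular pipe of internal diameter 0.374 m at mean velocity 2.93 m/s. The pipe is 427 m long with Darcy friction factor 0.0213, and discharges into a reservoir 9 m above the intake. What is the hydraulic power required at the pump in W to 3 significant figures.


Approach: apply continuity + Darcy-Weisbach + hydraulic power, Q = A*v; hf = f*(L/D)*(v^2/(2g)); H = static + hf; P = rho*g*Q*H.
Step 1 — flow rate (continuity, Q = A*v):
  A = pi*(0.374/2)^2 = 0.10986 m^2
  Q = 0.10986 * 2.93 = 0.32188 m^3/s
Step 2 — friction head loss (Darcy-Weisbach):
  hf = 0.0213 * (427/0.374) * (2.93^2 / (2*9.81))
  hf = 10.641 m
Step 3 — total head: H = 9 + 10.641 = 19.641 m
Step 4 — hydraulic power (P = rho*g*Q*H):
  P = 1000 * 9.81 * 0.32188 * 19.641 = 62000 W
Therefore the hydraulic power required at the pump = 62000 W.


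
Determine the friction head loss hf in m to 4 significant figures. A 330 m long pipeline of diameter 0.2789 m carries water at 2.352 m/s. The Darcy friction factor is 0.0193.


Approach: apply the Darcy-Weisbach equation, hf = f*(L/D)*(v^2/(2g)).
hf = 0.0193 * (330/0.2789) * (2.352^2 / (2*9.81))
hf = 6.439 m
Therefore the friction head loss hf = 6.439 m.


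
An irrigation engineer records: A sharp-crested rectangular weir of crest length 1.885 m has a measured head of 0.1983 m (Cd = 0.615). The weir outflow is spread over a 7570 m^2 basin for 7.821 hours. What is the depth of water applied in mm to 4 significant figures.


Approach: apply the rectangular weir equation with a volume-to-depth conversion, Q = (2/3)*Cd*L*sqrt(2g)*H^1.5; d = Q*t/A * 1000.
Step 1 — weir discharge:
  Q = (2/3)*0.615*1.885*sqrt(2*9.81)*0.1983^1.5 = 0.302293 m^3/s
Step 2 — volume: V = 0.302293 * 7.821*3600 = 8511.25 m^3
Step 3 — depth: d = V/A * 1000 = 8511.25/7570 * 1000 = 1124 mm
Therefore the depth of water applied = 1124 mm.


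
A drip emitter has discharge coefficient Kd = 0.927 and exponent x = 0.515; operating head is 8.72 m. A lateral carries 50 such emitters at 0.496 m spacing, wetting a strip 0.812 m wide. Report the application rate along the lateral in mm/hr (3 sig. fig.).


Approach: apply the emitter equation with a lateral mass balance, q = Kd*h^x; Q = n*q; rate = Q/(n*spacing*width).
Step 1 — single emitter flow (q = Kd*h^x):
  q = 0.927 * 8.72^0.515 = 2.8278 L/hr
Step 2 — total lateral flow: Q = 50 * 2.8278 = 141.39 L/hr
Step 3 — wetted area: A = 50 * 0.496 * 0.812 = 20.138 m^2
Step 4 — application rate: Q/A = 141.39/20.138 = 7.02 mm/hr
Therefore the application rate along the lateral = 7.02 mm/hr.


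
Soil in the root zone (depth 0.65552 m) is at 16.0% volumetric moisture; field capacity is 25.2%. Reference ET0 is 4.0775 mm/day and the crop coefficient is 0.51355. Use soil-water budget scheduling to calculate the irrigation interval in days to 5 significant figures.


Approach: apply soil-water budget scheduling, SMD = (FC-theta)/100*depth*1000; ETc = ET0*Kc; interval = SMD/ETc.
Step 1 — soil moisture deficit:
  SMD = (25.2 - 16.0)/100 * 0.65552 * 1000 = 60.30784 mm
Step 2 — daily crop ET (ETc = ET0*Kc):
  ETc = 4.0775 * 0.51355 = 2.094000 mm/day
Step 3 — irrigation interval (SMD/ETc):
  interval = 60.30784 / 2.094000 = 28.800 days
Therefore the irrigation interval = 28.800 days.


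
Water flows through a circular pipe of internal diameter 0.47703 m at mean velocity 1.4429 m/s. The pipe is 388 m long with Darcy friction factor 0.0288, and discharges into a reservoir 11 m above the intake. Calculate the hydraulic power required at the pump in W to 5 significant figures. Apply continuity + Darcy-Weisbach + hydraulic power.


Approach: apply continuity + Darcy-Weisbach + hydraulic power, Q = A*v; hf = f*(L/D)*(v^2/(2g)); H = static + hf; P = rho*g*Q*H.
Step 1 — flow rate (continuity, Q = A*v):
  A = pi*(0.47703/2)^2 = 0.1787233 m^2
  Q = 0.1787233 * 1.4429 = 0.2578799 m^3/s
Step 2 — friction head loss (Darcy-Weisbach):
  hf = 0.0288 * (388/0.47703) * (1.4429^2 / (2*9.81))
  hf = 2.485719 m
Step 3 — total head: H = 11 + 2.485719 = 13.48572 m
Step 4 — hydraulic power (P = rho*g*Q*H):
  P = 1000 * 9.81 * 0.2578799 * 13.48572 = 34116 W
Therefore the hydraulic power required at the pump = 34116 W.


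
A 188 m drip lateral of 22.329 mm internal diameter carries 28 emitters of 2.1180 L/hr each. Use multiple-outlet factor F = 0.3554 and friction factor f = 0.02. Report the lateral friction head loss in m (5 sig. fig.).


Approach: apply Darcy-Weisbach with the multiple-outlet F-factor, Q = n*q/(3600*1000) m^3/s; v = Q/A; hf = F*f*(L/D)*(v^2/(2g)).
Q = 28*2.1180/(3600*1000) = 1.647333e-05 m^3/s
A = pi*(22.329e-3/2)^2 = 3.915871e-04 m^2, so v = Q/A = 0.04206812 m/s
hf = 0.3554*0.02*(188/0.022329)*(0.04206812^2/(2*9.81)) = 0.0053981 m
Therefore the lateral friction head loss = 0.0053981 m.


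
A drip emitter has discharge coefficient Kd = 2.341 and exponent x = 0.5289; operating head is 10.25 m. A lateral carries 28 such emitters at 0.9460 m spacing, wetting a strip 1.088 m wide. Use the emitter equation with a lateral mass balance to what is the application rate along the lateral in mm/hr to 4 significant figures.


Approach: apply the emitter equation with a lateral mass balance, q = Kd*h^x; Q = n*q; rate = Q/(n*spacing*width).
Step 1 — single emitter flow (q = Kd*h^x):
  q = 2.341 * 10.25^0.5289 = 8.01629 L/hr
Step 2 — total lateral flow: Q = 28 * 8.01629 = 224.456 L/hr
Step 3 — wetted area: A = 28 * 0.9460 * 1.088 = 28.8189 m^2
Step 4 — application rate: Q/A = 224.456/28.8189 = 7.788 mm/hr
Therefore the application rate along the lateral = 7.788 mm/hr.


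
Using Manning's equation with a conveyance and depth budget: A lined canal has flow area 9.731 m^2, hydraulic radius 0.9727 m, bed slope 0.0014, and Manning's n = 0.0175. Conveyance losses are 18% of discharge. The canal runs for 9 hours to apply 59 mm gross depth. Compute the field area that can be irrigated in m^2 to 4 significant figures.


Approach: apply Manning's equation with a conveyance and depth budget, Q = (1/n)*A*R^(2/3)*S^(1/2); Q_field = Q*(1-loss); Area = Q_field*t/(d/1000).
Step 1 — canal discharge (Manning's equation):
  Q = (1/0.0175) * 9.731 * 0.9727^(2/3) * 0.0014^(1/2) = 20.4253 m^3/s
Step 2 — delivered flow: Q_field = 20.4253*(1 - 18/100) = 16.7488 m^3/s
Step 3 — volume delivered: V = 16.7488 * 9*3600 = 542661 m^3
Step 4 — area served: A = V / (depth/1000) = 542661 / 0.059 = 9198000 m^2
Therefore the field area that can be irrigated = 9198000 m^2.


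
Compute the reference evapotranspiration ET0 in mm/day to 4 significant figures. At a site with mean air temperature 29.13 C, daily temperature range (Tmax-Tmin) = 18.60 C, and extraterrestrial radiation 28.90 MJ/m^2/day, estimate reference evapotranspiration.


Approach: apply the Hargreaves-Samani method, ET0 = 0.0023*(Tmean+17.8)*sqrt(Tmax-Tmin)*0.408*Ra.
ET0 = 0.0023*(29.13+17.8)*sqrt(18.60)*0.408*28.90 = 5.489 mm/day
Therefore the reference evapotranspiration ET0 = 5.489 mm/day.


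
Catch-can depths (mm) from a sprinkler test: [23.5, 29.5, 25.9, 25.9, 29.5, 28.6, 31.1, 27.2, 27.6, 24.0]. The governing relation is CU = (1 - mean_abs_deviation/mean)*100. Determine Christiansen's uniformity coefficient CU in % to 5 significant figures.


mean = 27.28000 mm
mean |d_i - mean| = 1.980000 mm
CU = (1 - 1.980000/27.28000)*100 = 92.742 %
Therefore Christiansen's uniformity coefficient CU = 92.742 %.


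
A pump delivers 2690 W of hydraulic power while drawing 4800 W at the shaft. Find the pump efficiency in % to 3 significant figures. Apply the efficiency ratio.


Approach: apply the efficiency ratio, eta = (P_out/P_in)*100.
eta = (2690 / 4800) * 100 = 56.0 %
Therefore the pump efficiency = 56.0 %.


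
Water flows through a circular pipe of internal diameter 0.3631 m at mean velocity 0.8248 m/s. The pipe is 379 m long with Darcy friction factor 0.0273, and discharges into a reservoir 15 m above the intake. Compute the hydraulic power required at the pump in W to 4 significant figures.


Approach: apply continuity + Darcy-Weisbach + hydraulic power, Q = A*v; hf = f*(L/D)*(v^2/(2g)); H = static + hf; P = rho*g*Q*H.
Step 1 — flow rate (continuity, Q = A*v):
  A = pi*(0.3631/2)^2 = 0.103548 m^2
  Q = 0.103548 * 0.8248 = 0.0854065 m^3/s
Step 2 — friction head loss (Darcy-Weisbach):
  hf = 0.0273 * (379/0.3631) * (0.8248^2 / (2*9.81))
  hf = 0.988039 m
Step 3 — total head: H = 15 + 0.988039 = 15.9880 m
Step 4 — hydraulic power (P = rho*g*Q*H):
  P = 1000 * 9.81 * 0.0854065 * 15.9880 = 13400 W
Therefore the hydraulic power required at the pump = 13400 W.


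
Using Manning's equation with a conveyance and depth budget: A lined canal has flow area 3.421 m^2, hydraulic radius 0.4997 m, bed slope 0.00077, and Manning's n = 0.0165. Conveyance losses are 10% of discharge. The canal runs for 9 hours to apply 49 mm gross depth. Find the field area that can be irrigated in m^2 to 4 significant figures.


Approach: apply Manning's equation with a conveyance and depth budget, Q = (1/n)*A*R^(2/3)*S^(1/2); Q_field = Q*(1-loss); Area = Q_field*t/(d/1000).
Step 1 — canal discharge (Manning's equation):
  Q = (1/0.0165) * 3.421 * 0.4997^(2/3) * 0.00077^(1/2) = 3.62288 m^3/s
Step 2 — delivered flow: Q_field = 3.62288*(1 - 10/100) = 3.26059 m^3/s
Step 3 — volume delivered: V = 3.26059 * 9*3600 = 105643 m^3
Step 4 — area served: A = V / (depth/1000) = 105643 / 0.049 = 2156000 m^2
Therefore the field area that can be irrigated = 2156000 m^2.


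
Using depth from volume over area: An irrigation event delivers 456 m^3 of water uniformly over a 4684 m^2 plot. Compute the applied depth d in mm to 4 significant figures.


Approach: apply depth from volume over area, d = (V/A)*1000.
d = (456 / 4684) * 1000 = 97.35 mm
Therefore the applied depth d = 97.35 mm.


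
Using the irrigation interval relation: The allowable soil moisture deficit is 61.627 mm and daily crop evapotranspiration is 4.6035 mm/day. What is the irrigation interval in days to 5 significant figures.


Approach: apply the irrigation interval relation, interval = SMD / ETc.
interval = 61.627 / 4.6035 = 13.387 days
Therefore the irrigation interval = 13.387 days.


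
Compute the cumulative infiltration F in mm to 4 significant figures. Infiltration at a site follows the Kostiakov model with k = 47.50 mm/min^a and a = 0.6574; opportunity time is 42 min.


Approach: apply the Kostiakov infiltration equation, F = k*t^a.
F = 47.50 * 42^0.6574 = 554.4 mm
Therefore the cumulative infiltration F = 554.4 mm.


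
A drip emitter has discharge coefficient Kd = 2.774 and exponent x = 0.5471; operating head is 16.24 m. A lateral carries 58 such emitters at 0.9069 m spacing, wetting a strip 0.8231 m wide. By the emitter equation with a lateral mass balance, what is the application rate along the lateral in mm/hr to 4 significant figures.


Approach: apply the emitter equation with a lateral mass balance, q = Kd*h^x; Q = n*q; rate = Q/(n*spacing*width).
Step 1 — single emitter flow (q = Kd*h^x):
  q = 2.774 * 16.24^0.5471 = 12.7473 L/hr
Step 2 — total lateral flow: Q = 58 * 12.7473 = 739.343 L/hr
Step 3 — wetted area: A = 58 * 0.9069 * 0.8231 = 43.2952 m^2
Step 4 — application rate: Q/A = 739.343/43.2952 = 17.08 mm/hr
Therefore the application rate along the lateral = 17.08 mm/hr.


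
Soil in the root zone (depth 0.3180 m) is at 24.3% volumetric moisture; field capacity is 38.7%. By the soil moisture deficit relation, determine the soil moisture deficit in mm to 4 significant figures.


Approach: apply the soil moisture deficit relation, SMD = (FC - theta)/100 * depth * 1000.
SMD = (38.7 - 24.3)/100 * 0.3180 * 1000 = 45.79 mm
Therefore the soil moisture deficit = 45.79 mm.


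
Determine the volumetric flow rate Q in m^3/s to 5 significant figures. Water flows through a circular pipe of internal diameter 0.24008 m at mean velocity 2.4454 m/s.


Approach: apply the continuity equation for pipe flow, Q = A * v with A = pi*(D/2)^2.
A = pi*(0.24008/2)^2 = 0.04526910 m^2
Q = 0.04526910 * 2.4454 = 0.11070 m^3/s
Therefore the volumetric flow rate Q = 0.11070 m^3/s.


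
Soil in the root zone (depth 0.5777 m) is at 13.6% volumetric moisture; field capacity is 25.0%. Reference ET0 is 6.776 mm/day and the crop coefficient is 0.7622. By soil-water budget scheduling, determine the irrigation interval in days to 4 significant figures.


Approach: apply soil-water budget scheduling, SMD = (FC-theta)/100*depth*1000; ETc = ET0*Kc; interval = SMD/ETc.
Step 1 — soil moisture deficit:
  SMD = (25.0 - 13.6)/100 * 0.5777 * 1000 = 65.8578 mm
Step 2 — daily crop ET (ETc = ET0*Kc):
  ETc = 6.776 * 0.7622 = 5.16467 mm/day
Step 3 — irrigation interval (SMD/ETc):
  interval = 65.8578 / 5.16467 = 12.75 days
Therefore the irrigation interval = 12.75 days.


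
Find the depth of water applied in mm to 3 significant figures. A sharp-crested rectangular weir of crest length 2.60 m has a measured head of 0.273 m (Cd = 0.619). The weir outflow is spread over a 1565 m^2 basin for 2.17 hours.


Approach: apply the rectangular weir equation with a volume-to-depth conversion, Q = (2/3)*Cd*L*sqrt(2g)*H^1.5; d = Q*t/A * 1000.
Step 1 — weir discharge:
  Q = (2/3)*0.619*2.60*sqrt(2*9.81)*0.273^1.5 = 0.67790 m^3/s
Step 2 — volume: V = 0.67790 * 2.17*3600 = 5295.8 m^3
Step 3 — depth: d = V/A * 1000 = 5295.8/1565 * 1000 = 3380 mm
Therefore the depth of water applied = 3380 mm.


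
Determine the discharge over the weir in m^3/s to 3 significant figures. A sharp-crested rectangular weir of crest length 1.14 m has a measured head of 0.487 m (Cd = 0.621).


Approach: apply the rectangular weir equation, Q = (2/3)*Cd*L*sqrt(2g)*H^1.5.
Q = (2/3)*0.621*1.14*sqrt(2*9.81)*0.487^1.5 = 0.710 m^3/s
Therefore the discharge over the weir = 0.710 m^3/s.


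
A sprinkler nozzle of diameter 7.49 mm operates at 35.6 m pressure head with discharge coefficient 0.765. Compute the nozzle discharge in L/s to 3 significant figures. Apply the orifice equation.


Approach: apply the orifice equation, Q = Cd*A*sqrt(2*g*h), A = pi*(d/2)^2.
A = pi*(7.49e-3/2)^2 = 4.4061e-05 m^2
Q = 0.765 * 4.4061e-05 * sqrt(2*9.81*35.6) * 1000 = 0.891 L/s
Therefore the nozzle discharge = 0.891 L/s.


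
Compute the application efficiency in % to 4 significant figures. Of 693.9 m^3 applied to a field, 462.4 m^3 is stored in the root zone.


Approach: apply the application efficiency ratio, Ea = (stored/applied)*100.
Ea = (462.4/693.9)*100 = 66.64 %
Therefore the application efficiency = 66.64 %.


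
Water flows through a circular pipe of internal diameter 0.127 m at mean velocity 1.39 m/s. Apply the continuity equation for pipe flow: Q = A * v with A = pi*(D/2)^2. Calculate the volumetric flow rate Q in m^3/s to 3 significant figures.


A = pi*(0.127/2)^2 = 0.012668 m^2
Q = 0.012668 * 1.39 = 0.0176 m^3/s
Therefore the volumetric flow rate Q = 0.0176 m^3/s.


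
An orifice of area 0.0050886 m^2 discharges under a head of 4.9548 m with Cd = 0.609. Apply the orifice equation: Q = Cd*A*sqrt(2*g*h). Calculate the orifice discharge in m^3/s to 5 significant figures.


Q = 0.609 * 0.0050886 * sqrt(2*9.81*4.9548) = 0.030555 m^3/s
Therefore the orifice discharge = 0.030555 m^3/s.


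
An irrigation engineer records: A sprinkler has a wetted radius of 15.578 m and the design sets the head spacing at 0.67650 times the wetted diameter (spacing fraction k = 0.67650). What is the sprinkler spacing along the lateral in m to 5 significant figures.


Approach: apply the sprinkler spacing rule (spacing as a fraction of wetted diameter), S = k*(2*R).
S = 0.67650 * (2 * 15.578) = 21.077 m
Therefore the sprinkler spacing along the lateral = 21.077 m.


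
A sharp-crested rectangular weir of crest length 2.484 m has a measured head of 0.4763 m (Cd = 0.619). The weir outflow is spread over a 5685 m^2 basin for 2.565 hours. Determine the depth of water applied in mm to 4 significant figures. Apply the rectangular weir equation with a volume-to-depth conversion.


Approach: apply the rectangular weir equation with a volume-to-depth conversion, Q = (2/3)*Cd*L*sqrt(2g)*H^1.5; d = Q*t/A * 1000.
Step 1 — weir discharge:
  Q = (2/3)*0.619*2.484*sqrt(2*9.81)*0.4763^1.5 = 1.49252 m^3/s
Step 2 — volume: V = 1.49252 * 2.565*3600 = 13782.0 m^3
Step 3 — depth: d = V/A * 1000 = 13782.0/5685 * 1000 = 2424 mm
Therefore the depth of water applied = 2424 mm.


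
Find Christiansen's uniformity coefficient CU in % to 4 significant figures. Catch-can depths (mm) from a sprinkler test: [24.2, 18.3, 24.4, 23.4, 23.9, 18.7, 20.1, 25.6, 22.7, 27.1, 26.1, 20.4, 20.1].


Approach: apply Christiansen's uniformity coefficient, CU = (1 - mean_abs_deviation/mean)*100.
mean = 22.6923 mm
mean |d_i - mean| = 2.44024 mm
CU = (1 - 2.44024/22.6923)*100 = 89.25 %
Therefore Christiansen's uniformity coefficient CU = 89.25 %.


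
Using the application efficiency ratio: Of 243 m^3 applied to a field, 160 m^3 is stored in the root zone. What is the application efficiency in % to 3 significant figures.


Approach: apply the application efficiency ratio, Ea = (stored/applied)*100.
Ea = (160/243)*100 = 65.8 %
Therefore the application efficiency = 65.8 %.


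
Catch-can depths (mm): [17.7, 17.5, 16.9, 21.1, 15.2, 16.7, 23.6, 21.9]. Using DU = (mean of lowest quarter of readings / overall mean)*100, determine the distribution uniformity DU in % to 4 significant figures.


sorted lowest 2 of 8: [15.2, 16.7] -> mean = 15.9500 mm
overall mean = 18.8250 mm
DU = (15.9500/18.8250)*100 = 84.73 %
Therefore the distribution uniformity DU = 84.73 %.


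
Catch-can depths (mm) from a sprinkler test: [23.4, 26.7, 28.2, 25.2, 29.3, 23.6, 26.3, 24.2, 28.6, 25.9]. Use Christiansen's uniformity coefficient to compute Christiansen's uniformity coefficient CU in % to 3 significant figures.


Approach: apply Christiansen's uniformity coefficient, CU = (1 - mean_abs_deviation/mean)*100.
mean = 26.140 mm
mean |d_i - mean| = 1.6800 mm
CU = (1 - 1.6800/26.140)*100 = 93.6 %
Therefore Christiansen's uniformity coefficient CU = 93.6 %.


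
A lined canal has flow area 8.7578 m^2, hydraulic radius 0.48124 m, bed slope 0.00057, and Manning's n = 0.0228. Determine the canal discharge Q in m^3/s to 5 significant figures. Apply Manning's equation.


Approach: apply Manning's equation, Q = (1/n)*A*R^(2/3)*S^(1/2).
Q = (1/0.0228) * 8.7578 * 0.48124^(2/3) * 0.00057^(1/2) = 5.6317 m^3/s
Therefore the canal discharge Q = 5.6317 m^3/s.


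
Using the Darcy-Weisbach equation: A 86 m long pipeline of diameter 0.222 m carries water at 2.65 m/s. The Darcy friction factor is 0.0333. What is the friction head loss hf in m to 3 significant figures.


Approach: apply the Darcy-Weisbach equation, hf = f*(L/D)*(v^2/(2g)).
hf = 0.0333 * (86/0.222) * (2.65^2 / (2*9.81))
hf = 4.62 m
Therefore the friction head loss hf = 4.62 m.


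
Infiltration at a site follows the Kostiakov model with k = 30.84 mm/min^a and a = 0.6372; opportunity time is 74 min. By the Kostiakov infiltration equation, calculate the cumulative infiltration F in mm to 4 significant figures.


Approach: apply the Kostiakov infiltration equation, F = k*t^a.
F = 30.84 * 74^0.6372 = 478.8 mm
Therefore the cumulative infiltration F = 478.8 mm.


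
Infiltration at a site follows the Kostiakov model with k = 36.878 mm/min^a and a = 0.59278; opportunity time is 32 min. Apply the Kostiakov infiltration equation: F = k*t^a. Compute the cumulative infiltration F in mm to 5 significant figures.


F = 36.878 * 32^0.59278 = 287.73 mm
Therefore the cumulative infiltration F = 287.73 mm.


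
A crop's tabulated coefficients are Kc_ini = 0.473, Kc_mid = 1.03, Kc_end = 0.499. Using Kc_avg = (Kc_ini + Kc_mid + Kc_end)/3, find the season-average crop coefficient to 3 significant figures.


Kc_avg = (0.473 + 1.03 + 0.499)/3 = 0.667
Therefore the season-average crop coefficient = 0.667.


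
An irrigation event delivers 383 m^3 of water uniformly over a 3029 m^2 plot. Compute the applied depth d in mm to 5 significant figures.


Approach: apply depth from volume over area, d = (V/A)*1000.
d = (383 / 3029) * 1000 = 126.44 mm
Therefore the applied depth d = 126.44 mm.


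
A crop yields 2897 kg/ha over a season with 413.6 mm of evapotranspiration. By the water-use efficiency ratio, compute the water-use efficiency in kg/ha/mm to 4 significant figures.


Approach: apply the water-use efficiency ratio, WUE = yield/ET.
WUE = 2897 / 413.6 = 7.004 kg/ha/mm
Therefore the water-use efficiency = 7.004 kg/ha/mm.


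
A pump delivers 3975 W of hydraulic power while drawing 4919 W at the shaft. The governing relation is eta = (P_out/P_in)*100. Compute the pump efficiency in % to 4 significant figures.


eta = (3975 / 4919) * 100 = 80.81 %
Therefore the pump efficiency = 80.81 %.


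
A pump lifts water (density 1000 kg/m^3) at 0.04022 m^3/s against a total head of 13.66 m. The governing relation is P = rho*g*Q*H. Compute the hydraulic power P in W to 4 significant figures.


P = 1000 * 9.81 * 0.04022 * 13.66 = 5390 W
Therefore the hydraulic power P = 5390 W.


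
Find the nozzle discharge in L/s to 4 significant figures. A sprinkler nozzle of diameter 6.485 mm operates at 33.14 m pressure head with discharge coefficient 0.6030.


Approach: apply the orifice equation, Q = Cd*A*sqrt(2*g*h), A = pi*(d/2)^2.
A = pi*(6.485e-3/2)^2 = 3.30301e-05 m^2
Q = 0.6030 * 3.30301e-05 * sqrt(2*9.81*33.14) * 1000 = 0.5079 L/s
Therefore the nozzle discharge = 0.5079 L/s.


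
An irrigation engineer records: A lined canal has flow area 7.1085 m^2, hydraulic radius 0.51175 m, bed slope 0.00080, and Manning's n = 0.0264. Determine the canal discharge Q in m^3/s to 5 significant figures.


Approach: apply Manning's equation, Q = (1/n)*A*R^(2/3)*S^(1/2).
Q = (1/0.0264) * 7.1085 * 0.51175^(2/3) * 0.00080^(1/2) = 4.8726 m^3/s
Therefore the canal discharge Q = 4.8726 m^3/s.


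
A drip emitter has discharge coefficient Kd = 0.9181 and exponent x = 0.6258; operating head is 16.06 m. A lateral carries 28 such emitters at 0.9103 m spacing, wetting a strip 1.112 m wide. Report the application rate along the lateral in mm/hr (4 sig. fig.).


Approach: apply the emitter equation with a lateral mass balance, q = Kd*h^x; Q = n*q; rate = Q/(n*spacing*width).
Step 1 — single emitter flow (q = Kd*h^x):
  q = 0.9181 * 16.06^0.6258 = 5.21730 L/hr
Step 2 — total lateral flow: Q = 28 * 5.21730 = 146.084 L/hr
Step 3 — wetted area: A = 28 * 0.9103 * 1.112 = 28.3431 m^2
Step 4 — application rate: Q/A = 146.084/28.3431 = 5.154 mm/hr
Therefore the application rate along the lateral = 5.154 mm/hr.
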